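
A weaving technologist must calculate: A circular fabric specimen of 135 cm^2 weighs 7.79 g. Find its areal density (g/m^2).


Formula: GSM = mass_g / area_m2
Step 1: Convert area: 135 cm^2 = 135 / 10000 = 0.0135 m^2
Step 2: GSM = 7.79 g / 0.0135 m^2 = 577.0 g/m^2

577.0 g/m^2


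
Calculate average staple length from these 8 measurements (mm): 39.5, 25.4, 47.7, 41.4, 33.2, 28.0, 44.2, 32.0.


Formula: Mean = sum of lengths / count
Sum = 39.5 + 25.4 + 47.7 + 41.4 + 33.2 + 28.0 + 44.2 + 32.0
Sum = 291.4 mm
Mean = 291.4 / 8 = 36.43 mm

36.43 mm


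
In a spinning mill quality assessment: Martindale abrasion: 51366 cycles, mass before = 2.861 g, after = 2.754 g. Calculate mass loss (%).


Formula: Mass loss% = ((m_before - m_after) / m_before) * 100
Step 1: Mass loss = 2.861 - 2.754 = 0.107 g
Step 2: Ratio = 0.107 / 2.861 = 0.0373995
Step 3: Mass loss% = 0.0373995 * 100 = 3.73995% ≈ 3.74%

3.74%


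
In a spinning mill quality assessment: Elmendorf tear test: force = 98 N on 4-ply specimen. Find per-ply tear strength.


Formula: Per-ply strength = Total force / Number of plies
Per-ply = 98 N / 4
Per-ply = 24.5 N

24.5 N


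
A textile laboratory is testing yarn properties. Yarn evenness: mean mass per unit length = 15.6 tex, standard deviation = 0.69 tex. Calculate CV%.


Formula: CV% = (standard deviation / mean) * 100
Step 1: Ratio = 0.69 / 15.6 = 0.044231
Step 2: CV% = 0.044231 * 100 = 4.4231% ≈ 4.4%

4.4%


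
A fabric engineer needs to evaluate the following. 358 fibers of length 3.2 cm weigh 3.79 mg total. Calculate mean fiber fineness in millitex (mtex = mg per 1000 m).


Formula: fineness (mtex) = mass (mg) / total length (km) = (mass_mg / total_length_m) * 1000
Step 1: Convert fiber length: 3.2 cm = 0.032 m
Step 2: Total fiber length = 358 * 0.032 = 11.456 m
Step 3: Linear density = 3.79 mg / 11.456 m = 0.3308 mg/m
Step 4: fineness = 0.3308 * 1000 = 330.8 mtex

330.8 mtex


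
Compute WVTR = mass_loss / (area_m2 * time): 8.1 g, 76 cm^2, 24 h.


Formula: WVTR = mass_loss / (area * time)
Step 1: Convert area: 76 cm^2 = 0.0076 m^2
Step 2: WVTR = 8.1 g / (0.0076 m^2 * 24 h)
Step 3: WVTR = 8.1 / 0.1824 = 44.4 g/m^2/h

44.4 g/m^2/h


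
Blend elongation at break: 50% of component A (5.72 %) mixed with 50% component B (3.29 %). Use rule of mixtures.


Formula: Blend property = (fraction_A * property_A) + (fraction_B * property_B)
Step 1: Contribution A = 50/100 * 5.72 % = 2.86 %
Step 2: Contribution B = 50/100 * 3.29 % = 1.645 %
Step 3: Blend elongation at break = 2.86 + 1.645 = 4.505 %

4.505 %


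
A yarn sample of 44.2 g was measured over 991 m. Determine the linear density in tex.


Formula: Tex = (mass_g / length_m) * 1000
Substituting: Tex = (44.2 / 991) * 1000
Intermediate: 44.2 / 991 = 0.04460141 g/m
Tex = 0.04460141 * 1000 = 44.60 tex

44.60 tex


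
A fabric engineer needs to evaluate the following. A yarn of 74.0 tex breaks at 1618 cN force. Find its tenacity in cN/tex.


Formula: Tenacity = Breaking force / Linear density
Tenacity = 1618 cN / 74.0 tex
Tenacity = 21.86 cN/tex

21.86 cN/tex


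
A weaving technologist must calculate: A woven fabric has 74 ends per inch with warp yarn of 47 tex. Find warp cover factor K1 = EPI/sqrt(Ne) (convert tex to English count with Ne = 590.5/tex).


Formula: K1 = EPI / sqrt(Ne), with Ne = 590.5 / tex_warp
Step 1: Ne = 590.5 / 47 = 12.564
Step 2: sqrt(Ne) = sqrt(12.564) = 3.5446
Step 3: K1 = 74 / 3.5446 = 20.9

20.9


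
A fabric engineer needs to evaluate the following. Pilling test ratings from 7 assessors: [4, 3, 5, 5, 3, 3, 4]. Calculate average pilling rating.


Formula: Mean = sum / count
Sum = 4 + 3 + 5 + 5 + 3 + 3 + 4 = 27
Mean = 27 / 7 = 3.9

3.9


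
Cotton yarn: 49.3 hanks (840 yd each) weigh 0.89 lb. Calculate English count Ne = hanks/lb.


Formula: Ne = hanks / mass_lb
Substituting: Ne = 49.3 / 0.89
Ne = 55.4

55.4 Ne


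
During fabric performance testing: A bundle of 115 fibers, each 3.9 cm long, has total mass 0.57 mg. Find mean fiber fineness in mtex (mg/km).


Formula: fineness (mtex) = mass (mg) / total length (km) = (mass_mg / total_length_m) * 1000
Step 1: Convert fiber length: 3.9 cm = 0.039 m
Step 2: Total fiber length = 115 * 0.039 = 4.485 m
Step 3: Linear density = 0.57 mg / 4.485 m = 0.1271 mg/m
Step 4: fineness = 0.1271 * 1000 = 127.1 mtex

127.1 mtex


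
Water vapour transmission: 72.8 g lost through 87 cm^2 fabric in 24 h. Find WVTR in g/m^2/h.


Formula: WVTR = mass_loss / (area * time)
Step 1: Convert area: 87 cm^2 = 0.0087 m^2
Step 2: WVTR = 72.8 g / (0.0087 m^2 * 24 h)
Step 3: WVTR = 72.8 / 0.2088 = 348.7 g/m^2/h

348.7 g/m^2/h


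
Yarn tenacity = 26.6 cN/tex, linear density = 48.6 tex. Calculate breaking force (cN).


Formula: Breaking force = Tenacity * Linear density
F = 26.6 cN/tex * 48.6 tex
F = 1292.76 cN

1292.76 cN


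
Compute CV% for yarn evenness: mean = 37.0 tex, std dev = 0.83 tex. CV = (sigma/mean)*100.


Formula: CV% = (standard deviation / mean) * 100
Step 1: Ratio = 0.83 / 37.0 = 0.022432
Step 2: CV% = 0.022432 * 100 = 2.2432% ≈ 2.2%

2.2%


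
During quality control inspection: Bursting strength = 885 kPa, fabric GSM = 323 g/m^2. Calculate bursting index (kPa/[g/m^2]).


Formula: Bursting Index = Bursting Strength / Fabric GSM
BI = 885 kPa / 323 g/m^2
BI = 2.740 kPa/(g/m^2)

2.740 kPa/(g/m^2)


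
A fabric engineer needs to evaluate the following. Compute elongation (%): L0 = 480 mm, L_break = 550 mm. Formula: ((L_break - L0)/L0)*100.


Formula: Elongation (%) = ((L_break - L0) / L0) * 100
Step 1: Extension = 550 - 480 = 70 mm
Step 2: Elongation = (70 / 480) * 100
Step 3: Elongation = 0.145833 * 100 = 14.5833% ≈ 14.6%

14.6%


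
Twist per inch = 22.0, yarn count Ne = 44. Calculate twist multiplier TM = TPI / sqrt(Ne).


Formula: TM = TPI / sqrt(Ne)
Step 1: sqrt(Ne) = sqrt(44) = 6.6332
Step 2: TM = 22.0 / 6.6332 = 3.32

3.32 TM


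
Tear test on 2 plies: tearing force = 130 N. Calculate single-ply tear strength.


Formula: Per-ply strength = Total force / Number of plies
Per-ply = 130 N / 2
Per-ply = 65 N

65 N


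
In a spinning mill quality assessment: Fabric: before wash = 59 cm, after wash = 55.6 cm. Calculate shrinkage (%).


Formula: Shrinkage% = ((L_before - L_after) / L_before) * 100
Step 1: Shrinkage = 59 - 55.6 = 3.4 cm
Step 2: Shrinkage% = (3.4 / 59) * 100
Step 3: Shrinkage% = 0.057627 * 100 = 5.7627% ≈ 5.8%

5.8%


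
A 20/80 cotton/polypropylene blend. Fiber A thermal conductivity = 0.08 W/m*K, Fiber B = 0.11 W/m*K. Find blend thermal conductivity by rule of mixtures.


Formula: Blend property = (fraction_A * property_A) + (fraction_B * property_B)
Step 1: Contribution A = 20/100 * 0.08 W/m*K = 0.016 W/m*K
Step 2: Contribution B = 80/100 * 0.11 W/m*K = 0.088 W/m*K
Step 3: Blend thermal conductivity = 0.016 + 0.088 = 0.104 W/m*K

0.104 W/m*K


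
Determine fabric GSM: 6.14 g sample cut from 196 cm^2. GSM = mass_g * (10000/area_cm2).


Formula: GSM = mass_g / area_m2
Step 1: Convert area: 196 cm^2 = 196 / 10000 = 0.0196 m^2
Step 2: GSM = 6.14 g / 0.0196 m^2 = 313.3 g/m^2

313.3 g/m^2


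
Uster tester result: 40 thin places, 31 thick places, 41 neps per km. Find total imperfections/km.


Formula: Total = thin places + thick places + neps
Total = 40 + 31 + 41
Total = 112 imperfections/km

112 imperfections/km


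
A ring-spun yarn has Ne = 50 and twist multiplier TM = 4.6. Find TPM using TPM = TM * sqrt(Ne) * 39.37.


Formula: TPM = TM * sqrt(Ne) * 39.37
Step 1: sqrt(Ne) = sqrt(50) = 7.0711
Step 2: TM * sqrt(Ne) = 4.6 * 7.0711 = 32.5271
Step 3: TPM = 32.5271 * 39.37 = 1281 twists/m

1281 twists/m


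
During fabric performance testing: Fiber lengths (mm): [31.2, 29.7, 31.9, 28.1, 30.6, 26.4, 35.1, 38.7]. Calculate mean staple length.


Formula: Mean = sum of lengths / count
Sum = 31.2 + 29.7 + 31.9 + 28.1 + 30.6 + 26.4 + 35.1 + 38.7
Sum = 251.7 mm
Mean = 251.7 / 8 = 31.46 mm

31.46 mm


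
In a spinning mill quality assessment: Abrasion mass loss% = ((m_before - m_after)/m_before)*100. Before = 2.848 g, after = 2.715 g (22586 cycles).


Formula: Mass loss% = ((m_before - m_after) / m_before) * 100
Step 1: Mass loss = 2.848 - 2.715 = 0.133 g
Step 2: Ratio = 0.133 / 2.848 = 0.0466994
Step 3: Mass loss% = 0.0466994 * 100 = 4.66994% ≈ 4.67%

4.67%


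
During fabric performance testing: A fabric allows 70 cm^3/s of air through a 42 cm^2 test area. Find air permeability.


Formula: Air Permeability = Airflow / Test Area
AP = 70 cm^3/s / 42 cm^2
AP = 1.7 cm^3/s/cm^2

1.7 cm^3/s/cm^2


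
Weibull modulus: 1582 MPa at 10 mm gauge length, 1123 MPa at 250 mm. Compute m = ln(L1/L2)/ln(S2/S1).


Formula: m = ln(L1/L2) / ln(S2/S1)
Step 1: ln(L1/L2) = ln(10/250) = -3.21888
Step 2: S2/S1 = 1123/1582 = 0.70986
Step 3: ln(S2/S1) = ln(0.70986) = -0.34269
Step 4: m = -3.21888 / -0.34269 = 9.39

9.39 (Weibull m)


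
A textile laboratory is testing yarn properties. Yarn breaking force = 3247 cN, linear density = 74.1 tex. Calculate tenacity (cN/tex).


Formula: Tenacity = Breaking force / Linear density
Tenacity = 3247 cN / 74.1 tex
Tenacity = 43.82 cN/tex

43.82 cN/tex


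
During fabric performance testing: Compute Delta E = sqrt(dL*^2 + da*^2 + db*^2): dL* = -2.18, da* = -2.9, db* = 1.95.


Formula: Delta E = sqrt(dL*^2 + da*^2 + db*^2)
Step 1: dL*^2 = (-2.18)^2 = 4.7524
Step 2: da*^2 = (-2.9)^2 = 8.41
Step 3: db*^2 = 1.95^2 = 3.8025
Step 4: Sum = 4.7524 + 8.41 + 3.8025 = 16.9649
Step 5: Delta E = sqrt(16.9649) = 4.12

4.12 Delta E


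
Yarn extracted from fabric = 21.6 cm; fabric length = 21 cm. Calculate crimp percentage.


Formula: Crimp% = ((L_yarn - L_fabric) / L_fabric) * 100
Step 1: Extension = 21.6 - 21 = 0.6 cm
Step 2: Crimp% = (0.6 / 21) * 100
Step 3: Crimp% = 0.028571 * 100 = 2.8571% ≈ 2.9%

2.9%


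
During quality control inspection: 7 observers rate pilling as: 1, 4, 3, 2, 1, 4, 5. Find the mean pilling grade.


Formula: Mean = sum / count
Sum = 1 + 4 + 3 + 2 + 1 + 4 + 5 = 20
Mean = 20 / 7 = 2.9

2.9


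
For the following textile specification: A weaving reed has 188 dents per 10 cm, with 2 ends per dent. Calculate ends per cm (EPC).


Formula: EPC = (dents per 10 cm * ends per dent) / 10
Step 1: Total ends per 10 cm = 188 * 2 = 376
Step 2: EPC = 376 / 10 = 37.6 ends/cm

37.6 ends/cm


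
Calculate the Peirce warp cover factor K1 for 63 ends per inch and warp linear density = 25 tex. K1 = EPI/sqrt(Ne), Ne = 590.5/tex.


Formula: K1 = EPI / sqrt(Ne), with Ne = 590.5 / tex_warp
Step 1: Ne = 590.5 / 25 = 23.62
Step 2: sqrt(Ne) = sqrt(23.62) = 4.86
Step 3: K1 = 63 / 4.86 = 13.0

13.0


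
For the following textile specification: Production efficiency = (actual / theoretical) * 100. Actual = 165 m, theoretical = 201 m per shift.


Formula: Efficiency% = (Actual output / Theoretical output) * 100
Efficiency% = (165 / 201) * 100
Efficiency% = 0.820896 * 100 = 82.0896% ≈ 82.1%

82.1%


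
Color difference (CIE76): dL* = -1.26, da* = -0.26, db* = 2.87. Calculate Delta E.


Formula: Delta E = sqrt(dL*^2 + da*^2 + db*^2)
Step 1: dL*^2 = (-1.26)^2 = 1.5876
Step 2: da*^2 = (-0.26)^2 = 0.0676
Step 3: db*^2 = 2.87^2 = 8.2369
Step 4: Sum = 1.5876 + 0.0676 + 8.2369 = 9.8921
Step 5: Delta E = sqrt(9.8921) = 3.15

3.15 Delta E


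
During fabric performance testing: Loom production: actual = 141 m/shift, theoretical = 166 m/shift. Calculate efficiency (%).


Formula: Efficiency% = (Actual output / Theoretical output) * 100
Efficiency% = (141 / 166) * 100
Efficiency% = 0.849398 * 100 = 84.9398% ≈ 84.9%

84.9%


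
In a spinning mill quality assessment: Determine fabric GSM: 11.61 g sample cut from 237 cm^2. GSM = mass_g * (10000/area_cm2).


Formula: GSM = mass_g / area_m2
Step 1: Convert area: 237 cm^2 = 237 / 10000 = 0.0237 m^2
Step 2: GSM = 11.61 g / 0.0237 m^2 = 489.9 g/m^2

489.9 g/m^2


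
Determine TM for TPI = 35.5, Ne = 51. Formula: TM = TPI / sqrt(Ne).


Formula: TM = TPI / sqrt(Ne)
Step 1: sqrt(Ne) = sqrt(51) = 7.1414
Step 2: TM = 35.5 / 7.1414 = 4.97

4.97 TM


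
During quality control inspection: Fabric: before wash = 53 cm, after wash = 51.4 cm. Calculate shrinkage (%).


Formula: Shrinkage% = ((L_before - L_after) / L_before) * 100
Step 1: Shrinkage = 53 - 51.4 = 1.6 cm
Step 2: Shrinkage% = (1.6 / 53) * 100
Step 3: Shrinkage% = 0.030189 * 100 = 3.0189% ≈ 3.0%

3.0%


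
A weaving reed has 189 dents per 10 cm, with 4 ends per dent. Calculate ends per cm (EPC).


Formula: EPC = (dents per 10 cm * ends per dent) / 10
Step 1: Total ends per 10 cm = 189 * 4 = 756
Step 2: EPC = 756 / 10 = 75.6 ends/cm

75.6 ends/cm


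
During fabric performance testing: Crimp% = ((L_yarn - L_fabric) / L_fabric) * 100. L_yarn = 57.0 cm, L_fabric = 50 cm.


Formula: Crimp% = ((L_yarn - L_fabric) / L_fabric) * 100
Step 1: Extension = 57.0 - 50 = 7.0 cm
Step 2: Crimp% = (7.0 / 50) * 100
Step 3: Crimp% = 0.14 * 100 = 14.0%

14.0%


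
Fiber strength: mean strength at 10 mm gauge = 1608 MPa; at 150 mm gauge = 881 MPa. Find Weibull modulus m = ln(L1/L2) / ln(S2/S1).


Formula: m = ln(L1/L2) / ln(S2/S1)
Step 1: ln(L1/L2) = ln(10/150) = -2.70805
Step 2: S2/S1 = 881/1608 = 0.54789
Step 3: ln(S2/S1) = ln(0.54789) = -0.60168
Step 4: m = -2.70805 / -0.60168 = 4.50

4.50 (Weibull m)


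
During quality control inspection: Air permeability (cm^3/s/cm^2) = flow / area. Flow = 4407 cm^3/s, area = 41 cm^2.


Formula: Air Permeability = Airflow / Test Area
AP = 4407 cm^3/s / 41 cm^2
AP = 107.5 cm^3/s/cm^2

107.5 cm^3/s/cm^2


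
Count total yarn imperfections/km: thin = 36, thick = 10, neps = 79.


Formula: Total = thin places + thick places + neps
Total = 36 + 10 + 79
Total = 125 imperfections/km

125 imperfections/km


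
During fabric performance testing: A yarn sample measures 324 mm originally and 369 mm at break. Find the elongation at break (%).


Formula: Elongation (%) = ((L_break - L0) / L0) * 100
Step 1: Extension = 369 - 324 = 45 mm
Step 2: Elongation = (45 / 324) * 100
Step 3: Elongation = 0.138889 * 100 = 13.8889% ≈ 13.9%

13.9%


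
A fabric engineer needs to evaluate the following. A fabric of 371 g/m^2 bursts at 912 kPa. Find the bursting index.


Formula: Bursting Index = Bursting Strength / Fabric GSM
BI = 912 kPa / 371 g/m^2
BI = 2.458 kPa/(g/m^2)

2.458 kPa/(g/m^2)


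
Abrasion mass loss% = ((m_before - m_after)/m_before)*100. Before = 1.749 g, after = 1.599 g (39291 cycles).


Formula: Mass loss% = ((m_before - m_after) / m_before) * 100
Step 1: Mass loss = 1.749 - 1.599 = 0.15 g
Step 2: Ratio = 0.15 / 1.749 = 0.0857633
Step 3: Mass loss% = 0.0857633 * 100 = 8.57633% ≈ 8.58%

8.58%


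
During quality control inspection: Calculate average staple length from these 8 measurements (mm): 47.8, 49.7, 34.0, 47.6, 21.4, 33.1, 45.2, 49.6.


Formula: Mean = sum of lengths / count
Sum = 47.8 + 49.7 + 34.0 + 47.6 + 21.4 + 33.1 + 45.2 + 49.6
Sum = 328.4 mm
Mean = 328.4 / 8 = 41.05 mm

41.05 mm


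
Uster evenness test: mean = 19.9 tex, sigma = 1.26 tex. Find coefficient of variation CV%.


Formula: CV% = (standard deviation / mean) * 100
Step 1: Ratio = 1.26 / 19.9 = 0.063317
Step 2: CV% = 0.063317 * 100 = 6.3317% ≈ 6.3%

6.3%


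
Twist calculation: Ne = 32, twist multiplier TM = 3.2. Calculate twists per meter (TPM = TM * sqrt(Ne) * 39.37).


Formula: TPM = TM * sqrt(Ne) * 39.37
Step 1: sqrt(Ne) = sqrt(32) = 5.6569
Step 2: TM * sqrt(Ne) = 3.2 * 5.6569 = 18.1021
Step 3: TPM = 18.1021 * 39.37 = 713 twists/m

713 twists/m


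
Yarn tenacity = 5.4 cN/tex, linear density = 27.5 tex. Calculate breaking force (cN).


Formula: Breaking force = Tenacity * Linear density
F = 5.4 cN/tex * 27.5 tex
F = 148.50 cN

148.50 cN


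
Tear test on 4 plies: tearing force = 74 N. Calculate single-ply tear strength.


Formula: Per-ply strength = Total force / Number of plies
Per-ply = 74 N / 4
Per-ply = 18.5 N

18.5 N


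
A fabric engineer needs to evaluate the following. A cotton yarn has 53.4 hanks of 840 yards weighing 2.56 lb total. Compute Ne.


Formula: Ne = hanks / mass_lb
Substituting: Ne = 53.4 / 2.56
Ne = 20.9

20.9 Ne


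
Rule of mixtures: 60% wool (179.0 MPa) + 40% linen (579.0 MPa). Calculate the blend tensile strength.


Formula: Blend property = (fraction_A * property_A) + (fraction_B * property_B)
Step 1: Contribution A = 60/100 * 179.0 MPa = 107.4 MPa
Step 2: Contribution B = 40/100 * 579.0 MPa = 231.6 MPa
Step 3: Blend tensile strength = 107.4 + 231.6 = 339.0 MPa

339.0 MPa


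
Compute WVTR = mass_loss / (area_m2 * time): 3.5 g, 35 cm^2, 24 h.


Formula: WVTR = mass_loss / (area * time)
Step 1: Convert area: 35 cm^2 = 0.0035 m^2
Step 2: WVTR = 3.5 g / (0.0035 m^2 * 24 h)
Step 3: WVTR = 3.5 / 0.084 = 41.7 g/m^2/h

41.7 g/m^2/h


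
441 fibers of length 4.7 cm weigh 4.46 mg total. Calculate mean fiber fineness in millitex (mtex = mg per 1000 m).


Formula: fineness (mtex) = mass (mg) / total length (km) = (mass_mg / total_length_m) * 1000
Step 1: Convert fiber length: 4.7 cm = 0.047 m
Step 2: Total fiber length = 441 * 0.047 = 20.727 m
Step 3: Linear density = 4.46 mg / 20.727 m = 0.2152 mg/m
Step 4: fineness = 0.2152 * 1000 = 215.2 mtex

215.2 mtex


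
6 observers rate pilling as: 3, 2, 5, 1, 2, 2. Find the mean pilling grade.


Formula: Mean = sum / count
Sum = 3 + 2 + 5 + 1 + 2 + 2 = 15
Mean = 15 / 6 = 2.5

2.5


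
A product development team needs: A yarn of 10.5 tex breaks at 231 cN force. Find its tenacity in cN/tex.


Formula: Tenacity = Breaking force / Linear density
Tenacity = 231 cN / 10.5 tex
Tenacity = 22.00 cN/tex

22.00 cN/tex


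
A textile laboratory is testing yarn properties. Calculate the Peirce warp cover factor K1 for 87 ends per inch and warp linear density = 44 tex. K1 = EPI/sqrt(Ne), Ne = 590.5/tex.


Formula: K1 = EPI / sqrt(Ne), with Ne = 590.5 / tex_warp
Step 1: Ne = 590.5 / 44 = 13.42
Step 2: sqrt(Ne) = sqrt(13.42) = 3.6633
Step 3: K1 = 87 / 3.6633 = 23.7

23.7


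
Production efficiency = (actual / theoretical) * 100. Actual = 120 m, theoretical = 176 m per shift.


Formula: Efficiency% = (Actual output / Theoretical output) * 100
Efficiency% = (120 / 176) * 100
Efficiency% = 0.681818 * 100 = 68.1818% ≈ 68.2%

68.2%


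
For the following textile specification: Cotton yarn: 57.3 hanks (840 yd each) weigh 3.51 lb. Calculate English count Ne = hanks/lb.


Formula: Ne = hanks / mass_lb
Substituting: Ne = 57.3 / 3.51
Ne = 16.3

16.3 Ne


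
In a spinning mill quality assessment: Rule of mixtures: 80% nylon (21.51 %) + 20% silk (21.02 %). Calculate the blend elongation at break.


Formula: Blend property = (fraction_A * property_A) + (fraction_B * property_B)
Step 1: Contribution A = 80/100 * 21.51 % = 17.208 %
Step 2: Contribution B = 20/100 * 21.02 % = 4.204 %
Step 3: Blend elongation at break = 17.208 + 4.204 = 21.412 %

21.412 %


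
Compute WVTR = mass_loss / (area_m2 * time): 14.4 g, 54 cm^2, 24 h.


Formula: WVTR = mass_loss / (area * time)
Step 1: Convert area: 54 cm^2 = 0.0054 m^2
Step 2: WVTR = 14.4 g / (0.0054 m^2 * 24 h)
Step 3: WVTR = 14.4 / 0.1296 = 111.1 g/m^2/h

111.1 g/m^2/h


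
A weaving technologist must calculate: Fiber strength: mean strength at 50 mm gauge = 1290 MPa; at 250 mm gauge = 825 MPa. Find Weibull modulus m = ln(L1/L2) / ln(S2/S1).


Formula: m = ln(L1/L2) / ln(S2/S1)
Step 1: ln(L1/L2) = ln(50/250) = -1.60944
Step 2: S2/S1 = 825/1290 = 0.63953
Step 3: ln(S2/S1) = ln(0.63953) = -0.44702
Step 4: m = -1.60944 / -0.44702 = 3.60

3.60 (Weibull m)


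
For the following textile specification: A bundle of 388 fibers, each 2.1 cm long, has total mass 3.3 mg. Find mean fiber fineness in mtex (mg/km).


Formula: fineness (mtex) = mass (mg) / total length (km) = (mass_mg / total_length_m) * 1000
Step 1: Convert fiber length: 2.1 cm = 0.021 m
Step 2: Total fiber length = 388 * 0.021 = 8.148 m
Step 3: Linear density = 3.3 mg / 8.148 m = 0.4050 mg/m
Step 4: fineness = 0.4050 * 1000 = 405.0 mtex

405.0 mtex


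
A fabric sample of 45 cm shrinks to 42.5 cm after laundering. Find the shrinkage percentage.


Formula: Shrinkage% = ((L_before - L_after) / L_before) * 100
Step 1: Shrinkage = 45 - 42.5 = 2.5 cm
Step 2: Shrinkage% = (2.5 / 45) * 100
Step 3: Shrinkage% = 0.055556 * 100 = 5.5556% ≈ 5.6%

5.6%


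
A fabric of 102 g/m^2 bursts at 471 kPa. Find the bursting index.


Formula: Bursting Index = Bursting Strength / Fabric GSM
BI = 471 kPa / 102 g/m^2
BI = 4.618 kPa/(g/m^2)

4.618 kPa/(g/m^2)


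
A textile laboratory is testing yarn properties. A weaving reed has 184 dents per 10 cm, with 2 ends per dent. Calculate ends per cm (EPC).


Formula: EPC = (dents per 10 cm * ends per dent) / 10
Step 1: Total ends per 10 cm = 184 * 2 = 368
Step 2: EPC = 368 / 10 = 36.8 ends/cm

36.8 ends/cm


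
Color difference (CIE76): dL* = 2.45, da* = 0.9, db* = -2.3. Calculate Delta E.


Formula: Delta E = sqrt(dL*^2 + da*^2 + db*^2)
Step 1: dL*^2 = 2.45^2 = 6.0025
Step 2: da*^2 = 0.9^2 = 0.81
Step 3: db*^2 = (-2.3)^2 = 5.29
Step 4: Sum = 6.0025 + 0.81 + 5.29 = 12.1025
Step 5: Delta E = sqrt(12.1025) = 3.48

3.48 Delta E


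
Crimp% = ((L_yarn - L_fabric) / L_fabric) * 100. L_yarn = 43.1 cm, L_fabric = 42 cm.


Formula: Crimp% = ((L_yarn - L_fabric) / L_fabric) * 100
Step 1: Extension = 43.1 - 42 = 1.1 cm
Step 2: Crimp% = (1.1 / 42) * 100
Step 3: Crimp% = 0.02619 * 100 = 2.619% ≈ 2.6%

2.6%


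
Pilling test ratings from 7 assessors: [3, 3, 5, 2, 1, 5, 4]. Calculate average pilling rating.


Formula: Mean = sum / count
Sum = 3 + 3 + 5 + 2 + 1 + 5 + 4 = 23
Mean = 23 / 7 = 3.3

3.3


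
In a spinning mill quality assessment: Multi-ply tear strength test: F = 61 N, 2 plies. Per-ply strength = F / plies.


Formula: Per-ply strength = Total force / Number of plies
Per-ply = 61 N / 2
Per-ply = 30.5 N

30.5 N


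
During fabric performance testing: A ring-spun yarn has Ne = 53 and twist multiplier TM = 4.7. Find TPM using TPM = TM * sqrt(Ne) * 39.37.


Formula: TPM = TM * sqrt(Ne) * 39.37
Step 1: sqrt(Ne) = sqrt(53) = 7.2801
Step 2: TM * sqrt(Ne) = 4.7 * 7.2801 = 34.2165
Step 3: TPM = 34.2165 * 39.37 = 1347 twists/m

1347 twists/m


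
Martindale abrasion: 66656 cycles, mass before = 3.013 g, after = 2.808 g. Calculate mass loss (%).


Formula: Mass loss% = ((m_before - m_after) / m_before) * 100
Step 1: Mass loss = 3.013 - 2.808 = 0.205 g
Step 2: Ratio = 0.205 / 3.013 = 0.0680385
Step 3: Mass loss% = 0.0680385 * 100 = 6.80385% ≈ 6.80%

6.80%


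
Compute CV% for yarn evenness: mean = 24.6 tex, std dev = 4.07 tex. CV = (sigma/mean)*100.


Formula: CV% = (standard deviation / mean) * 100
Step 1: Ratio = 4.07 / 24.6 = 0.165447
Step 2: CV% = 0.165447 * 100 = 16.5447% ≈ 16.5%

16.5%


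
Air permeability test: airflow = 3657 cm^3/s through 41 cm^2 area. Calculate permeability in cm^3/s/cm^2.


Formula: Air Permeability = Airflow / Test Area
AP = 3657 cm^3/s / 41 cm^2
AP = 89.2 cm^3/s/cm^2

89.2 cm^3/s/cm^2


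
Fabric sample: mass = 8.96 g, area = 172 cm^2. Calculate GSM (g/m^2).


Formula: GSM = mass_g / area_m2
Step 1: Convert area: 172 cm^2 = 172 / 10000 = 0.0172 m^2
Step 2: GSM = 8.96 g / 0.0172 m^2 = 520.9 g/m^2

520.9 g/m^2


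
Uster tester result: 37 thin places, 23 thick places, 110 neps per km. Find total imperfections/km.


Formula: Total = thin places + thick places + neps
Total = 37 + 23 + 110
Total = 170 imperfections/km

170 imperfections/km


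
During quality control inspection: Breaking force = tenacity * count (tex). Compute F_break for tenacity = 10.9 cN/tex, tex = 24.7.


Formula: Breaking force = Tenacity * Linear density
F = 10.9 cN/tex * 24.7 tex
F = 269.23 cN

269.23 cN


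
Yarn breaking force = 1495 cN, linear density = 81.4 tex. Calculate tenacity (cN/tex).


Formula: Tenacity = Breaking force / Linear density
Tenacity = 1495 cN / 81.4 tex
Tenacity = 18.37 cN/tex

18.37 cN/tex


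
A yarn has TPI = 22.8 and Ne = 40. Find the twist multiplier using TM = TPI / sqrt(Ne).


Formula: TM = TPI / sqrt(Ne)
Step 1: sqrt(Ne) = sqrt(40) = 6.3246
Step 2: TM = 22.8 / 6.3246 = 3.60

3.60 TM


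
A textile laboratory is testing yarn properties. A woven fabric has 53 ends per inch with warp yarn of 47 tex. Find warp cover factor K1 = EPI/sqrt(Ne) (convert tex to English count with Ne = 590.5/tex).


Formula: K1 = EPI / sqrt(Ne), with Ne = 590.5 / tex_warp
Step 1: Ne = 590.5 / 47 = 12.564
Step 2: sqrt(Ne) = sqrt(12.564) = 3.5446
Step 3: K1 = 53 / 3.5446 = 15.0

15.0


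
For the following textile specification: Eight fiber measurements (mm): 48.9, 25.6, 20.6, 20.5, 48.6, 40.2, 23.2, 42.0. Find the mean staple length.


Formula: Mean = sum of lengths / count
Sum = 48.9 + 25.6 + 20.6 + 20.5 + 48.6 + 40.2 + 23.2 + 42.0
Sum = 269.6 mm
Mean = 269.6 / 8 = 33.70 mm

33.70 mm


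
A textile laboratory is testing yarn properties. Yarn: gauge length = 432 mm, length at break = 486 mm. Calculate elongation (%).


Formula: Elongation (%) = ((L_break - L0) / L0) * 100
Step 1: Extension = 486 - 432 = 54 mm
Step 2: Elongation = (54 / 432) * 100
Step 3: Elongation = 0.125 * 100 = 12.5%

12.5%


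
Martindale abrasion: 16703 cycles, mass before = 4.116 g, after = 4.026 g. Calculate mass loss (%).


Formula: Mass loss% = ((m_before - m_after) / m_before) * 100
Step 1: Mass loss = 4.116 - 4.026 = 0.09 g
Step 2: Ratio = 0.09 / 4.116 = 0.0218659
Step 3: Mass loss% = 0.0218659 * 100 = 2.18659% ≈ 2.19%

2.19%


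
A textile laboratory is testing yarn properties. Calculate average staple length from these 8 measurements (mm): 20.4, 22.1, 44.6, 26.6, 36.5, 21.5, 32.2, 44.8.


Formula: Mean = sum of lengths / count
Sum = 20.4 + 22.1 + 44.6 + 26.6 + 36.5 + 21.5 + 32.2 + 44.8
Sum = 248.7 mm
Mean = 248.7 / 8 = 31.09 mm

31.09 mm


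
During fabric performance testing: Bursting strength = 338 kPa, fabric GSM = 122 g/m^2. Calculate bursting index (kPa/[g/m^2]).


Formula: Bursting Index = Bursting Strength / Fabric GSM
BI = 338 kPa / 122 g/m^2
BI = 2.770 kPa/(g/m^2)

2.770 kPa/(g/m^2)


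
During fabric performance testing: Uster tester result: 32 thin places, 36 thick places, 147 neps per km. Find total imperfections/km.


Formula: Total = thin places + thick places + neps
Total = 32 + 36 + 147
Total = 215 imperfections/km

215 imperfections/km


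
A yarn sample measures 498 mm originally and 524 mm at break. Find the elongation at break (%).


Formula: Elongation (%) = ((L_break - L0) / L0) * 100
Step 1: Extension = 524 - 498 = 26 mm
Step 2: Elongation = (26 / 498) * 100
Step 3: Elongation = 0.052209 * 100 = 5.2209% ≈ 5.2%

5.2%


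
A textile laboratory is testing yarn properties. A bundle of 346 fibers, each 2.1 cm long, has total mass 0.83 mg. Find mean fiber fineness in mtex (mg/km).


Formula: fineness (mtex) = mass (mg) / total length (km) = (mass_mg / total_length_m) * 1000
Step 1: Convert fiber length: 2.1 cm = 0.021 m
Step 2: Total fiber length = 346 * 0.021 = 7.266 m
Step 3: Linear density = 0.83 mg / 7.266 m = 0.1142 mg/m
Step 4: fineness = 0.1142 * 1000 = 114.2 mtex

114.2 mtex


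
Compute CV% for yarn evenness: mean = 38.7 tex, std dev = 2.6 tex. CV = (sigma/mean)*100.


Formula: CV% = (standard deviation / mean) * 100
Step 1: Ratio = 2.6 / 38.7 = 0.067183
Step 2: CV% = 0.067183 * 100 = 6.7183% ≈ 6.7%

6.7%


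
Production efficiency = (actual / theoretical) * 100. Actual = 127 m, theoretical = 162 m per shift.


Formula: Efficiency% = (Actual output / Theoretical output) * 100
Efficiency% = (127 / 162) * 100
Efficiency% = 0.783951 * 100 = 78.3951% ≈ 78.4%

78.4%


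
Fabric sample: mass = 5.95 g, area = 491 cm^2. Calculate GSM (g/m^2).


Formula: GSM = mass_g / area_m2
Step 1: Convert area: 491 cm^2 = 491 / 10000 = 0.0491 m^2
Step 2: GSM = 5.95 g / 0.0491 m^2 = 121.2 g/m^2

121.2 g/m^2


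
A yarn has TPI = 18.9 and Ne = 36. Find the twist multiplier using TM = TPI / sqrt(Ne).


Formula: TM = TPI / sqrt(Ne)
Step 1: sqrt(Ne) = sqrt(36) = 6
Step 2: TM = 18.9 / 6 = 3.15

3.15 TM


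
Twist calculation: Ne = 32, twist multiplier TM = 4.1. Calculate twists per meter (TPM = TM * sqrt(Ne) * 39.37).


Formula: TPM = TM * sqrt(Ne) * 39.37
Step 1: sqrt(Ne) = sqrt(32) = 5.6569
Step 2: TM * sqrt(Ne) = 4.1 * 5.6569 = 23.1933
Step 3: TPM = 23.1933 * 39.37 = 913 twists/m

913 twists/m


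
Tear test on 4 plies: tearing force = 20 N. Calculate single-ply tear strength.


Formula: Per-ply strength = Total force / Number of plies
Per-ply = 20 N / 4
Per-ply = 5 N

5 N


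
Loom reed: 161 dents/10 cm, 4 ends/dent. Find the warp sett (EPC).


Formula: EPC = (dents per 10 cm * ends per dent) / 10
Step 1: Total ends per 10 cm = 161 * 4 = 644
Step 2: EPC = 644 / 10 = 64.4 ends/cm

64.4 ends/cm


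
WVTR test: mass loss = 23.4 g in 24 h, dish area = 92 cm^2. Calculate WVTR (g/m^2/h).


Formula: WVTR = mass_loss / (area * time)
Step 1: Convert area: 92 cm^2 = 0.0092 m^2
Step 2: WVTR = 23.4 g / (0.0092 m^2 * 24 h)
Step 3: WVTR = 23.4 / 0.2208 = 106.0 g/m^2/h

106.0 g/m^2/h


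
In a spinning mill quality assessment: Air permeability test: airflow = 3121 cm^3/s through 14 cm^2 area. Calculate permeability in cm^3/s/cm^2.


Formula: Air Permeability = Airflow / Test Area
AP = 3121 cm^3/s / 14 cm^2
AP = 222.9 cm^3/s/cm^2

222.9 cm^3/s/cm^2


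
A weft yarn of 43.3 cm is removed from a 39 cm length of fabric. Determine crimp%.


Formula: Crimp% = ((L_yarn - L_fabric) / L_fabric) * 100
Step 1: Extension = 43.3 - 39 = 4.3 cm
Step 2: Crimp% = (4.3 / 39) * 100
Step 3: Crimp% = 0.110256 * 100 = 11.0256% ≈ 11.0%

11.0%


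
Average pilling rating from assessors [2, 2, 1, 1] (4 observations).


Formula: Mean = sum / count
Sum = 2 + 2 + 1 + 1 = 6
Mean = 6 / 4 = 1.5

1.5


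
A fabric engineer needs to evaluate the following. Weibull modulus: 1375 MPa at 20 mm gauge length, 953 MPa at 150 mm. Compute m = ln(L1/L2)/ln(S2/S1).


Formula: m = ln(L1/L2) / ln(S2/S1)
Step 1: ln(L1/L2) = ln(20/150) = -2.01490
Step 2: S2/S1 = 953/1375 = 0.69309
Step 3: ln(S2/S1) = ln(0.69309) = -0.36660
Step 4: m = -2.01490 / -0.36660 = 5.50

5.50 (Weibull m)


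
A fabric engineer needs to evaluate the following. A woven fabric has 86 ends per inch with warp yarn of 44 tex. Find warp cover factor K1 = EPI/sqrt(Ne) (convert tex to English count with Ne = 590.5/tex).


Formula: K1 = EPI / sqrt(Ne), with Ne = 590.5 / tex_warp
Step 1: Ne = 590.5 / 44 = 13.42
Step 2: sqrt(Ne) = sqrt(13.42) = 3.6633
Step 3: K1 = 86 / 3.6633 = 23.5

23.5


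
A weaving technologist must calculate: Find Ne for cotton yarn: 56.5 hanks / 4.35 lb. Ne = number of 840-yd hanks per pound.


Formula: Ne = hanks / mass_lb
Substituting: Ne = 56.5 / 4.35
Ne = 13.0

13.0 Ne


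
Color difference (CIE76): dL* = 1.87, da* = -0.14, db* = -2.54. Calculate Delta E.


Formula: Delta E = sqrt(dL*^2 + da*^2 + db*^2)
Step 1: dL*^2 = 1.87^2 = 3.4969
Step 2: da*^2 = (-0.14)^2 = 0.0196
Step 3: db*^2 = (-2.54)^2 = 6.4516
Step 4: Sum = 3.4969 + 0.0196 + 6.4516 = 9.9681
Step 5: Delta E = sqrt(9.9681) = 3.16

3.16 Delta E


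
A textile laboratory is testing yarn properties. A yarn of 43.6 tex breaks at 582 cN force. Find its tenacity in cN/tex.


Formula: Tenacity = Breaking force / Linear density
Tenacity = 582 cN / 43.6 tex
Tenacity = 13.35 cN/tex

13.35 cN/tex


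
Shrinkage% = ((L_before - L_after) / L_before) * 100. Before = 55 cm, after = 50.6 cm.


Formula: Shrinkage% = ((L_before - L_after) / L_before) * 100
Step 1: Shrinkage = 55 - 50.6 = 4.4 cm
Step 2: Shrinkage% = (4.4 / 55) * 100
Step 3: Shrinkage% = 0.08 * 100 = 8.0%

8.0%


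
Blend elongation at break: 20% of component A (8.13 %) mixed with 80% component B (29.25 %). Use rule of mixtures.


Formula: Blend property = (fraction_A * property_A) + (fraction_B * property_B)
Step 1: Contribution A = 20/100 * 8.13 % = 1.626 %
Step 2: Contribution B = 80/100 * 29.25 % = 23.4 %
Step 3: Blend elongation at break = 1.626 + 23.4 = 25.026 %

25.026 %


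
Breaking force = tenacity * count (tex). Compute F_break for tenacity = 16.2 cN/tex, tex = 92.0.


Formula: Breaking force = Tenacity * Linear density
F = 16.2 cN/tex * 92.0 tex
F = 1490.40 cN

1490.40 cN


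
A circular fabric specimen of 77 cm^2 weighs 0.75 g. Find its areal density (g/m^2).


Formula: GSM = mass_g / area_m2
Step 1: Convert area: 77 cm^2 = 77 / 10000 = 0.0077 m^2
Step 2: GSM = 0.75 g / 0.0077 m^2 = 97.4 g/m^2

97.4 g/m^2


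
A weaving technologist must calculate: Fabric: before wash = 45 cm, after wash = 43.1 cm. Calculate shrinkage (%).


Formula: Shrinkage% = ((L_before - L_after) / L_before) * 100
Step 1: Shrinkage = 45 - 43.1 = 1.9 cm
Step 2: Shrinkage% = (1.9 / 45) * 100
Step 3: Shrinkage% = 0.042222 * 100 = 4.2222% ≈ 4.2%

4.2%


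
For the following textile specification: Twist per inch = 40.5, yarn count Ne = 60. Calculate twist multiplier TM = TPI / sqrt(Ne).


Formula: TM = TPI / sqrt(Ne)
Step 1: sqrt(Ne) = sqrt(60) = 7.746
Step 2: TM = 40.5 / 7.746 = 5.23

5.23 TM


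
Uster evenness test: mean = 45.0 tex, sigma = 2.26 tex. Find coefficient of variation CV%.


Formula: CV% = (standard deviation / mean) * 100
Step 1: Ratio = 2.26 / 45.0 = 0.050222
Step 2: CV% = 0.050222 * 100 = 5.0222% ≈ 5.0%

5.0%


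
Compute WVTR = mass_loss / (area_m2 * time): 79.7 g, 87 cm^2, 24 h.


Formula: WVTR = mass_loss / (area * time)
Step 1: Convert area: 87 cm^2 = 0.0087 m^2
Step 2: WVTR = 79.7 g / (0.0087 m^2 * 24 h)
Step 3: WVTR = 79.7 / 0.2088 = 381.7 g/m^2/h

381.7 g/m^2/h


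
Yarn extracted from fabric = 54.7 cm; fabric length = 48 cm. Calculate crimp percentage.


Formula: Crimp% = ((L_yarn - L_fabric) / L_fabric) * 100
Step 1: Extension = 54.7 - 48 = 6.7 cm
Step 2: Crimp% = (6.7 / 48) * 100
Step 3: Crimp% = 0.139583 * 100 = 13.9583% ≈ 14.0%

14.0%


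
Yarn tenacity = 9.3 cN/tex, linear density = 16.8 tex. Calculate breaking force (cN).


Formula: Breaking force = Tenacity * Linear density
F = 9.3 cN/tex * 16.8 tex
F = 156.24 cN

156.24 cN


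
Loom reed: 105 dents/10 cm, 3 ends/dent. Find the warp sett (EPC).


Formula: EPC = (dents per 10 cm * ends per dent) / 10
Step 1: Total ends per 10 cm = 105 * 3 = 315
Step 2: EPC = 315 / 10 = 31.5 ends/cm

31.5 ends/cm


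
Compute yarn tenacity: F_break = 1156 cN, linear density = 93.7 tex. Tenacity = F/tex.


Formula: Tenacity = Breaking force / Linear density
Tenacity = 1156 cN / 93.7 tex
Tenacity = 12.34 cN/tex

12.34 cN/tex


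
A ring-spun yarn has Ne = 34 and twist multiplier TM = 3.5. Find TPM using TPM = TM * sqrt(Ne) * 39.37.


Formula: TPM = TM * sqrt(Ne) * 39.37
Step 1: sqrt(Ne) = sqrt(34) = 5.831
Step 2: TM * sqrt(Ne) = 3.5 * 5.831 = 20.4085
Step 3: TPM = 20.4085 * 39.37 = 803 twists/m

803 twists/m


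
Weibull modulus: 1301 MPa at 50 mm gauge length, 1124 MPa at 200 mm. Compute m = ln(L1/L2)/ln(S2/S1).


Formula: m = ln(L1/L2) / ln(S2/S1)
Step 1: ln(L1/L2) = ln(50/200) = -1.38629
Step 2: S2/S1 = 1124/1301 = 0.86395
Step 3: ln(S2/S1) = ln(0.86395) = -0.14624
Step 4: m = -1.38629 / -0.14624 = 9.48

9.48 (Weibull m)


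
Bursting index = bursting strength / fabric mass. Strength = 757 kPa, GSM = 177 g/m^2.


Formula: Bursting Index = Bursting Strength / Fabric GSM
BI = 757 kPa / 177 g/m^2
BI = 4.277 kPa/(g/m^2)

4.277 kPa/(g/m^2)


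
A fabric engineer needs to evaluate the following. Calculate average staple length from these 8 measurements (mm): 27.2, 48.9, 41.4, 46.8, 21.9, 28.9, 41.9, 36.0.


Formula: Mean = sum of lengths / count
Sum = 27.2 + 48.9 + 41.4 + 46.8 + 21.9 + 28.9 + 41.9 + 36.0
Sum = 293.0 mm
Mean = 293.0 / 8 = 36.63 mm

36.63 mm


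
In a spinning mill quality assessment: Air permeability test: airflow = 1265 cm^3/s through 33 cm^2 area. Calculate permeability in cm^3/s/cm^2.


Formula: Air Permeability = Airflow / Test Area
AP = 1265 cm^3/s / 33 cm^2
AP = 38.3 cm^3/s/cm^2

38.3 cm^3/s/cm^2


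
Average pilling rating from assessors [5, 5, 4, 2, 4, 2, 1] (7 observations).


Formula: Mean = sum / count
Sum = 5 + 5 + 4 + 2 + 4 + 2 + 1 = 23
Mean = 23 / 7 = 3.3

3.3


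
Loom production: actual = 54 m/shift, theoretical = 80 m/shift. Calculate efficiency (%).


Formula: Efficiency% = (Actual output / Theoretical output) * 100
Efficiency% = (54 / 80) * 100
Efficiency% = 0.675 * 100 = 67.5%

67.5%


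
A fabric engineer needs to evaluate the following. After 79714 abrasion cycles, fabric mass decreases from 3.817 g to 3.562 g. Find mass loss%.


Formula: Mass loss% = ((m_before - m_after) / m_before) * 100
Step 1: Mass loss = 3.817 - 3.562 = 0.255 g
Step 2: Ratio = 0.255 / 3.817 = 0.0668064
Step 3: Mass loss% = 0.0668064 * 100 = 6.68064% ≈ 6.68%

6.68%


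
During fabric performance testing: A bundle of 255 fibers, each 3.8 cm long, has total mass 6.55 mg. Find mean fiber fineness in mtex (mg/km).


Formula: fineness (mtex) = mass (mg) / total length (km) = (mass_mg / total_length_m) * 1000
Step 1: Convert fiber length: 3.8 cm = 0.038 m
Step 2: Total fiber length = 255 * 0.038 = 9.69 m
Step 3: Linear density = 6.55 mg / 9.69 m = 0.6760 mg/m
Step 4: fineness = 0.6760 * 1000 = 676.0 mtex

676.0 mtex


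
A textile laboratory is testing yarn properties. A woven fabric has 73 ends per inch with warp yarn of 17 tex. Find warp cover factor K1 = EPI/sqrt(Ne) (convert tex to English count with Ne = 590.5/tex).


Formula: K1 = EPI / sqrt(Ne), with Ne = 590.5 / tex_warp
Step 1: Ne = 590.5 / 17 = 34.735
Step 2: sqrt(Ne) = sqrt(34.735) = 5.8936
Step 3: K1 = 73 / 5.8936 = 12.4

12.4


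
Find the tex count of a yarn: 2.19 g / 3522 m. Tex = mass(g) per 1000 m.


Formula: Tex = (mass_g / length_m) * 1000
Substituting: Tex = (2.19 / 3522) * 1000
Intermediate: 2.19 / 3522 = 0.00062181 g/m
Tex = 0.00062181 * 1000 = 0.62 tex

0.62 tex


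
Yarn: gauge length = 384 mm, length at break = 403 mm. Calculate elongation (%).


Formula: Elongation (%) = ((L_break - L0) / L0) * 100
Step 1: Extension = 403 - 384 = 19 mm
Step 2: Elongation = (19 / 384) * 100
Step 3: Elongation = 0.049479 * 100 = 4.9479% ≈ 4.9%

4.9%


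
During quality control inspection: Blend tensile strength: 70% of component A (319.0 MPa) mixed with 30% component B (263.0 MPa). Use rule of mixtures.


Formula: Blend property = (fraction_A * property_A) + (fraction_B * property_B)
Step 1: Contribution A = 70/100 * 319.0 MPa = 223.3 MPa
Step 2: Contribution B = 30/100 * 263.0 MPa = 78.9 MPa
Step 3: Blend tensile strength = 223.3 + 78.9 = 302.2 MPa

302.2 MPa


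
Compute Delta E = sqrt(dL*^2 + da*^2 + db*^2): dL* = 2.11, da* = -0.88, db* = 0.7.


Formula: Delta E = sqrt(dL*^2 + da*^2 + db*^2)
Step 1: dL*^2 = 2.11^2 = 4.4521
Step 2: da*^2 = (-0.88)^2 = 0.7744
Step 3: db*^2 = 0.7^2 = 0.49
Step 4: Sum = 4.4521 + 0.7744 + 0.49 = 5.7165
Step 5: Delta E = sqrt(5.7165) = 2.39

2.39 Delta E


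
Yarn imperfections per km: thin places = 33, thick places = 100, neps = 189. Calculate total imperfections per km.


Formula: Total = thin places + thick places + neps
Total = 33 + 100 + 189
Total = 322 imperfections/km

322 imperfections/km


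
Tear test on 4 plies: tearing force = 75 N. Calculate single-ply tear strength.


Formula: Per-ply strength = Total force / Number of plies
Per-ply = 75 N / 4
Per-ply = 18.75 N

18.75 N


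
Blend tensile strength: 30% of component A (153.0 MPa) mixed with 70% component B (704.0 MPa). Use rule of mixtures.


Formula: Blend property = (fraction_A * property_A) + (fraction_B * property_B)
Step 1: Contribution A = 30/100 * 153.0 MPa = 45.9 MPa
Step 2: Contribution B = 70/100 * 704.0 MPa = 492.8 MPa
Step 3: Blend tensile strength = 45.9 + 492.8 = 538.7 MPa

538.7 MPa


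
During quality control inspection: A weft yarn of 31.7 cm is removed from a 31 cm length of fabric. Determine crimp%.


Formula: Crimp% = ((L_yarn - L_fabric) / L_fabric) * 100
Step 1: Extension = 31.7 - 31 = 0.7 cm
Step 2: Crimp% = (0.7 / 31) * 100
Step 3: Crimp% = 0.022581 * 100 = 2.2581% ≈ 2.3%

2.3%
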